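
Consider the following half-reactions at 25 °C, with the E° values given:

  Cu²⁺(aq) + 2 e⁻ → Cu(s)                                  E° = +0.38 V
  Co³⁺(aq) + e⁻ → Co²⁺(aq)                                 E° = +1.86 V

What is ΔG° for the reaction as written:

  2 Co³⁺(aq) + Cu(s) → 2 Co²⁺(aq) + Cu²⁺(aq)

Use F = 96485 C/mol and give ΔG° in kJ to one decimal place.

-285.6 kJ

As written, Co³⁺/Co²⁺ is reduced (cathode) and Cu²⁺/Cu is oxidised (anode), so E°cell = (+1.86) − (+0.38) = +1.48 V.
Balancing electrons gives n = 2.
ΔG° = −nFE° = −(2)(96485)(+1.48) = -285,596 J = -285.6 kJ.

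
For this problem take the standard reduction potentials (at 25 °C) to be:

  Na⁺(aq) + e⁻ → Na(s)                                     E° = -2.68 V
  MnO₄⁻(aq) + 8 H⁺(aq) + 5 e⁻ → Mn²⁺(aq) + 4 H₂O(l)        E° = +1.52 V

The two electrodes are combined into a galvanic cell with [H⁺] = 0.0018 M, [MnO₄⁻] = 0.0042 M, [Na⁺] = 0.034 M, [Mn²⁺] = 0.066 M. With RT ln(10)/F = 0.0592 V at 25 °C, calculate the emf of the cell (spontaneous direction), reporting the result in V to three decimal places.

MnO₄⁻/Mn²⁺ is the cathode (higher E°), Na⁺/Na the anode: E°cell = +1.52 − (-2.68) = +4.20 V, n = 5.
Overall: MnO₄⁻(aq) + 8 H⁺(aq) + 5 Na(s) → Mn²⁺(aq) + 4 H₂O(l) + 5 Na⁺(aq)
Q = [Mn²⁺]·[Na⁺]^5 / ([MnO₄⁻]·[H⁺]^8); log Q = 15.812.
E = E° − (0.0592/n) log Q = +4.20 − (0.0592/5)(15.812) = +4.013 V.

+4.013 V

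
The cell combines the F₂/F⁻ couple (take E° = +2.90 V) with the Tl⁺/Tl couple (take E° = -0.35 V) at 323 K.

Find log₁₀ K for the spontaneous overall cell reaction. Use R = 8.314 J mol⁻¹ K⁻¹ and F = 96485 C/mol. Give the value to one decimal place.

Cathode: F₂/F⁻; anode: Tl⁺/Tl. E°cell = (+2.90) − (-0.35) = +3.25 V, with n = 2.
ΔG° = −nFE° = −RT ln K, so ln K = nFE°/(RT) = (2)(96485)(+3.25) / ((8.314)(323)) = 233.540.
log₁₀ K = 233.540 / ln 10 = 101.4.

101.4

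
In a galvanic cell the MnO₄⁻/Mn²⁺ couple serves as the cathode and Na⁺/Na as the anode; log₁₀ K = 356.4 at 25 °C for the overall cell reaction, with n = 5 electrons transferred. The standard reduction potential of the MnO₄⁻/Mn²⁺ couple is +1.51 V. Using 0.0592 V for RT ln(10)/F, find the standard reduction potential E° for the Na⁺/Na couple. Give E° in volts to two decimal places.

E°cell = (0.0592/n)·log K = (0.0592/5)(356.4) = +4.220 V.
Since MnO₄⁻/Mn²⁺ is the cathode and Na⁺/Na the anode, E°cell = E°(MnO₄⁻/Mn²⁺) − E°(Na⁺/Na).
So E°(Na⁺/Na) = E°(MnO₄⁻/Mn²⁺) − E°cell = (+1.51) − (+4.220) = -2.71 V.

-2.71 V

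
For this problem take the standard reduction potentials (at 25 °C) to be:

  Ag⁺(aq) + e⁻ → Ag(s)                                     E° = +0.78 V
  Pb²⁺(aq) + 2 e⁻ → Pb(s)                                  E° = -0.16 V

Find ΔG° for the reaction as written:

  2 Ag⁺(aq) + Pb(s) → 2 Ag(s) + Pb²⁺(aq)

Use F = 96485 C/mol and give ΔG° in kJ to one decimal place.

-181.4 kJ

As written, Ag⁺/Ag is reduced (cathode) and Pb²⁺/Pb is oxidised (anode), so E°cell = (+0.78) − (-0.16) = +0.94 V.
Balancing electrons gives n = 2.
ΔG° = −nFE° = −(2)(96485)(+0.94) = -181,392 J = -181.4 kJ.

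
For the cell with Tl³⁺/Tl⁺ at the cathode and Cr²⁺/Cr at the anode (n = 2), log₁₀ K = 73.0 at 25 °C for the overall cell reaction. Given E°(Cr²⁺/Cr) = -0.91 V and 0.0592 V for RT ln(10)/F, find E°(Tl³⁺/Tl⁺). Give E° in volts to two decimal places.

+1.25 V

E°cell = (0.0592/n)·log K = (0.0592/2)(73.0) = +2.161 V.
Since Tl³⁺/Tl⁺ is the cathode and Cr²⁺/Cr the anode, E°cell = E°(Tl³⁺/Tl⁺) − E°(Cr²⁺/Cr).
So E°(Tl³⁺/Tl⁺) = E°cell + E°(Cr²⁺/Cr) = +2.161 + (-0.91) = +1.25 V.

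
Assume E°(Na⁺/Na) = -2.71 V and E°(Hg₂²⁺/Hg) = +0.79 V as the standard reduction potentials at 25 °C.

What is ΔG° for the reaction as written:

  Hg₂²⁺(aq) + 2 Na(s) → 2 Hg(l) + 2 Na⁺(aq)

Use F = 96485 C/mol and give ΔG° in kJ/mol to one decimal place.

As written, Hg₂²⁺/Hg is reduced (cathode) and Na⁺/Na is oxidised (anode), so E°cell = (+0.79) − (-2.71) = +3.50 V.
Balancing electrons gives n = 2.
ΔG° = −nFE° = −(2)(96485)(+3.50) = -675,395 J = -675.4 kJ/mol.

-675.4 kJ/mol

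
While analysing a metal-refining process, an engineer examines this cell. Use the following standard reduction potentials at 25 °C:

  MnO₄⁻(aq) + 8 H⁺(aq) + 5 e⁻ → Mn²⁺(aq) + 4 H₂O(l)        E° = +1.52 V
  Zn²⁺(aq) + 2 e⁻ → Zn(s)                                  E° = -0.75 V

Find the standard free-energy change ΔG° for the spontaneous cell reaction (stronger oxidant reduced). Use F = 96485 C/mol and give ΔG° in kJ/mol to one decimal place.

MnO₄⁻/Mn²⁺ (E° = +1.52 V) is the cathode; Zn²⁺/Zn (E° = -0.75 V) is the anode, so E°cell = +2.27 V.
Balancing electrons gives n = 10 (lcm of 5 and 2).
ΔG° = −nFE° = −(10)(96485)(+2.27) = -2,190,210 J = -2190.2 kJ/mol.

-2190.2 kJ/mol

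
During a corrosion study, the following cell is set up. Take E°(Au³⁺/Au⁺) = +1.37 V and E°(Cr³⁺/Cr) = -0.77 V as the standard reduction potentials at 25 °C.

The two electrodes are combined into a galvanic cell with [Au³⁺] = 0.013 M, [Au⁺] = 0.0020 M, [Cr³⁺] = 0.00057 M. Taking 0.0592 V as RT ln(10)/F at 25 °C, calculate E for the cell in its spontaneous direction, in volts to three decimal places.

+2.228 V

Au³⁺/Au⁺ is the cathode (higher E°), Cr³⁺/Cr the anode: E°cell = +1.37 − (-0.77) = +2.14 V, n = 6.
Overall: 3 Au³⁺(aq) + 2 Cr(s) → 3 Au⁺(aq) + 2 Cr³⁺(aq)
Q = [Au⁺]^3·[Cr³⁺]^2 / ([Au³⁺]^3); log Q = -8.927.
E = E° − (0.0592/n) log Q = +2.14 − (0.0592/6)(-8.927) = +2.228 V.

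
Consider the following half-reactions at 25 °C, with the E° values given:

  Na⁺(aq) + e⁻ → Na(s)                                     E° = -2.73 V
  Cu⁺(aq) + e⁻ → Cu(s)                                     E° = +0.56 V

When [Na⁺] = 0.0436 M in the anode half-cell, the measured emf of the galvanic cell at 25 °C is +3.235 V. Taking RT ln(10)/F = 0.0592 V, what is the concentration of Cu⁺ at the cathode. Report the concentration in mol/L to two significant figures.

Cu⁺/Cu is the cathode, Na⁺/Na the anode: E°cell = +3.29 V, n = 1.
Overall reaction: Cu⁺(aq) + Na(s) → Cu(s) + Na⁺(aq); Q = [Na⁺]^1/[Cu⁺]^1.
From E = E° − (0.0592/n) log Q: log Q = (E° − E)·n/0.0592 = (+3.29 − (+3.235))·1/0.0592 = 0.9291.
So 1·log[Cu⁺] = 1·log(0.0436) − log Q = -1.3605 − (0.9291) = -2.2896; [Cu⁺] = 10^(-2.2896) ≈ 0.0051 M.

0.0051 M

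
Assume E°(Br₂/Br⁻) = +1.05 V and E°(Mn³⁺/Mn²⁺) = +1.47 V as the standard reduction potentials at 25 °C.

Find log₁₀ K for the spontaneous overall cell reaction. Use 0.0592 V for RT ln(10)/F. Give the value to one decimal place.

Cathode: Mn³⁺/Mn²⁺; anode: Br₂/Br⁻. E°cell = +0.42 V, n = 2.
log K = nE°cell / 0.0592 = (2)(+0.42) / 0.0592 = 14.2.

14.2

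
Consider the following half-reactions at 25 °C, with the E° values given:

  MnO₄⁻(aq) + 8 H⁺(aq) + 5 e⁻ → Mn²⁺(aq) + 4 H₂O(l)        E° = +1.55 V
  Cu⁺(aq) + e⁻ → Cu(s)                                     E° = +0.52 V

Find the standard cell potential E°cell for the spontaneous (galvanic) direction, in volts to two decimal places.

+1.03 V

The MnO₄⁻/Mn²⁺ couple has the higher reduction potential, so it is the cathode; Cu⁺/Cu is oxidised at the anode.
E°cell = E°(cathode) − E°(anode) = (+1.55) − (+0.52) = +1.03 V.
Since E°cell > 0, the reaction is spontaneous under standard conditions.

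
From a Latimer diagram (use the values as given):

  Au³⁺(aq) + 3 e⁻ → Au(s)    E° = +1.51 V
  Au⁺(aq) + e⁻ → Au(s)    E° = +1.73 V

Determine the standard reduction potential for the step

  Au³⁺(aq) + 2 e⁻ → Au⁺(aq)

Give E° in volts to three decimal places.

Sequential free energies add, so n₃E°₃ = n₁E°₁ + n₂E°₂.
With n₃ = 3, and the known step contributing 1×(+1.73) V, the unknown satisfies 2·E° = 3×(+1.51) − 1×(+1.73) = +2.800.
E° = +2.800 / 2 = +1.400 V.

+1.400 V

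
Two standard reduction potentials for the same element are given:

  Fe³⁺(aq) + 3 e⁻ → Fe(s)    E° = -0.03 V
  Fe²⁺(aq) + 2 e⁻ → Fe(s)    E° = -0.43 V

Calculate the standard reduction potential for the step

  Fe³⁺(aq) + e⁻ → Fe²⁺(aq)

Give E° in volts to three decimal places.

+0.770 V

Sequential free energies add, so n₃E°₃ = n₁E°₁ + n₂E°₂.
With n₃ = 3, and the known step contributing 2×(-0.43) V, the unknown satisfies 1·E° = 3×(-0.03) − 2×(-0.43) = +0.770.
E° = +0.770 / 1 = +0.770 V.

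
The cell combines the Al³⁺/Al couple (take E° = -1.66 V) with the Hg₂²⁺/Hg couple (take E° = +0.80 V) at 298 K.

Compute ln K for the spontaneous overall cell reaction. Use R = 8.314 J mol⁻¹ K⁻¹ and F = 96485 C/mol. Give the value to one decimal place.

574.8

Cathode: Hg₂²⁺/Hg; anode: Al³⁺/Al. E°cell = (+0.80) − (-1.66) = +2.46 V, with n = 6.
ΔG° = −nFE° = −RT ln K, so ln K = nFE°/(RT) = (6)(96485)(+2.46) / ((8.314)(298)) = 574.804.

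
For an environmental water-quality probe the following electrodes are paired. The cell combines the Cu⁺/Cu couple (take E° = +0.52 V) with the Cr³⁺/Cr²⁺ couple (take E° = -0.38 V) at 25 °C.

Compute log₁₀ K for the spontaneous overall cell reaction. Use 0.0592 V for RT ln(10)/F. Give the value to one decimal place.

15.2

Cathode: Cu⁺/Cu; anode: Cr³⁺/Cr²⁺. E°cell = +0.90 V, n = 1.
log K = nE°cell / 0.0592 = (1)(+0.90) / 0.0592 = 15.2.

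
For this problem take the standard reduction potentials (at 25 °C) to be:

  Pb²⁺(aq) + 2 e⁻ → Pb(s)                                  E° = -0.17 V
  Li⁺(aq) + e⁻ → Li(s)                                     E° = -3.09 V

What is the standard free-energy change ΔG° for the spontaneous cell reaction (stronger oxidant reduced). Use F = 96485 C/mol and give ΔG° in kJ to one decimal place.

-563.5 kJ

Pb²⁺/Pb (E° = -0.17 V) is the cathode; Li⁺/Li (E° = -3.09 V) is the anode, so E°cell = +2.92 V.
Balancing electrons gives n = 2 (lcm of 2 and 1).
ΔG° = −nFE° = −(2)(96485)(+2.92) = -563,472 J = -563.5 kJ.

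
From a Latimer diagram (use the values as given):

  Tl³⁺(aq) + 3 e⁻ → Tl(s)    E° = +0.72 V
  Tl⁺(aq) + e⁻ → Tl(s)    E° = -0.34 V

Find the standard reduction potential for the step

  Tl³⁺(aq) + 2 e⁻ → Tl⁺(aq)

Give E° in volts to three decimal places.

+1.250 V

Sequential free energies add, so n₃E°₃ = n₁E°₁ + n₂E°₂.
With n₃ = 3, and the known step contributing 1×(-0.34) V, the unknown satisfies 2·E° = 3×(+0.72) − 1×(-0.34) = +2.500.
E° = +2.500 / 2 = +1.250 V.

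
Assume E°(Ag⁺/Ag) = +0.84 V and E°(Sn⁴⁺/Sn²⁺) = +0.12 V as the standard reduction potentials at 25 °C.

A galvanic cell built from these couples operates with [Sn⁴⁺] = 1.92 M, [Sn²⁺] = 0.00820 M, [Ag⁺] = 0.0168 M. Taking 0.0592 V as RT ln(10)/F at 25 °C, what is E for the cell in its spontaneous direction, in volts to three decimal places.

Ag⁺/Ag is the cathode (higher E°), Sn⁴⁺/Sn²⁺ the anode: E°cell = +0.84 − (+0.12) = +0.72 V, n = 2.
Overall: 2 Ag⁺(aq) + Sn²⁺(aq) → 2 Ag(s) + Sn⁴⁺(aq)
Q = [Sn⁴⁺] / ([Ag⁺]^2·[Sn²⁺]); log Q = 5.919.
E = E° − (0.0592/n) log Q = +0.72 − (0.0592/2)(5.919) = +0.545 V.

+0.545 V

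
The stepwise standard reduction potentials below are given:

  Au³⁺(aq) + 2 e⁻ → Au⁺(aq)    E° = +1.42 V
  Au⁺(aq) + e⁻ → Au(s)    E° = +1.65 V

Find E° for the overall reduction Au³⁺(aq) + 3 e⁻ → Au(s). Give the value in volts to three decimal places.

+1.497 V

Standard free energies of sequential steps add: ΔG°₃ = ΔG°₁ + ΔG°₂, so n₃E°₃ = n₁E°₁ + n₂E°₂.
E°₃ = (2×+1.42 + 1×+1.65) / 3 = (+4.490) / 3 = +1.497 V.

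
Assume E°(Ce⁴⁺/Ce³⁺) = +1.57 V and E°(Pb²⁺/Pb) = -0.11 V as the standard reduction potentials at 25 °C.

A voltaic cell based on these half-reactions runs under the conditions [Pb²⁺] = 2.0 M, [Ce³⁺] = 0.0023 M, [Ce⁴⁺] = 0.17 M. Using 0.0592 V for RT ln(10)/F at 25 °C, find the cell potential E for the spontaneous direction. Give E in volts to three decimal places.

Ce⁴⁺/Ce³⁺ is the cathode (higher E°), Pb²⁺/Pb the anode: E°cell = +1.57 − (-0.11) = +1.68 V, n = 2.
Overall: 2 Ce⁴⁺(aq) + Pb(s) → 2 Ce³⁺(aq) + Pb²⁺(aq)
Q = [Ce³⁺]^2·[Pb²⁺] / ([Ce⁴⁺]^2); log Q = -3.436.
E = E° − (0.0592/n) log Q = +1.68 − (0.0592/2)(-3.436) = +1.782 V.

+1.782 V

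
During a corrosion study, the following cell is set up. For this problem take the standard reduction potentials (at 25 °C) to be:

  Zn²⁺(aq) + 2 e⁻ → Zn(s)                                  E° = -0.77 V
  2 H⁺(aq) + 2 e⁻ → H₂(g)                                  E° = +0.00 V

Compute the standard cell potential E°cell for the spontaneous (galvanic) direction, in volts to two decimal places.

The H⁺/H₂ couple has the higher reduction potential, so it is the cathode; Zn²⁺/Zn is oxidised at the anode.
E°cell = E°(cathode) − E°(anode) = (+0.00) − (-0.77) = +0.77 V.
Since E°cell > 0, the reaction is spontaneous under standard conditions.

+0.77 V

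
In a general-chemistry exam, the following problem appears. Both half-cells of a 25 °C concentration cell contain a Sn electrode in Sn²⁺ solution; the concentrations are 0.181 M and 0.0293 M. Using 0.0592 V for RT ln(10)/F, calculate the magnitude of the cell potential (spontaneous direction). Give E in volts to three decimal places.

For a concentration cell E°cell = 0. The 0.181 M side is the cathode (reduction is favoured where [Sn²⁺] is higher).
With n = 2, E = −(0.0592/2) log([Sn²⁺]ₐₙ/[Sn²⁺]꜀ₐₜ) = −(0.0592/2) log(0.0293/0.181) = −(0.0592/2)(-0.791) = +0.023 V.

+0.023 V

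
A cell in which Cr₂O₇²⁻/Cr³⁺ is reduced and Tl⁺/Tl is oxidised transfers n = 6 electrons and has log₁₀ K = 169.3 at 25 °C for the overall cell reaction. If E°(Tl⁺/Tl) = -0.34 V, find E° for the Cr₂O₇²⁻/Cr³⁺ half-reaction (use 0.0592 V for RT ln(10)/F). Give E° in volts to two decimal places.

E°cell = (0.0592/n)·log K = (0.0592/6)(169.3) = +1.670 V.
Since Cr₂O₇²⁻/Cr³⁺ is the cathode and Tl⁺/Tl the anode, E°cell = E°(Cr₂O₇²⁻/Cr³⁺) − E°(Tl⁺/Tl).
So E°(Cr₂O₇²⁻/Cr³⁺) = E°cell + E°(Tl⁺/Tl) = +1.670 + (-0.34) = +1.33 V.

+1.33 V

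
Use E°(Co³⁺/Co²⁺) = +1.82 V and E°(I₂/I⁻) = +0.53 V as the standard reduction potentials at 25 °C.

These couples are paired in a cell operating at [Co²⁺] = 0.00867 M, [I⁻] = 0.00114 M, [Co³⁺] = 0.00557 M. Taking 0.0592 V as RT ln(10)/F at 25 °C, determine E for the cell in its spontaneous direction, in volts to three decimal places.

+1.104 V

Co³⁺/Co²⁺ is the cathode (higher E°), I₂/I⁻ the anode: E°cell = +1.82 − (+0.53) = +1.29 V, n = 2.
Overall: 2 Co³⁺(aq) + 2 I⁻(aq) → 2 Co²⁺(aq) + I₂(s)
Q = [Co²⁺]^2 / ([Co³⁺]^2·[I⁻]^2); log Q = 6.271.
E = E° − (0.0592/n) log Q = +1.29 − (0.0592/2)(6.271) = +1.104 V.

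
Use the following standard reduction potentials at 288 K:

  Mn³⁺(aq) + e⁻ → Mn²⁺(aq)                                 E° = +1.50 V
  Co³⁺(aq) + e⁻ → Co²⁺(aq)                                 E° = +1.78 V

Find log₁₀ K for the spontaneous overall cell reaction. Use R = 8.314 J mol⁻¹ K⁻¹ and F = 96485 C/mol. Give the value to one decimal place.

Cathode: Co³⁺/Co²⁺; anode: Mn³⁺/Mn²⁺. E°cell = (+1.78) − (+1.50) = +0.28 V, with n = 1.
ΔG° = −nFE° = −RT ln K, so ln K = nFE°/(RT) = (1)(96485)(+0.28) / ((8.314)(288)) = 11.283.
log₁₀ K = 11.283 / ln 10 = 4.9.

4.9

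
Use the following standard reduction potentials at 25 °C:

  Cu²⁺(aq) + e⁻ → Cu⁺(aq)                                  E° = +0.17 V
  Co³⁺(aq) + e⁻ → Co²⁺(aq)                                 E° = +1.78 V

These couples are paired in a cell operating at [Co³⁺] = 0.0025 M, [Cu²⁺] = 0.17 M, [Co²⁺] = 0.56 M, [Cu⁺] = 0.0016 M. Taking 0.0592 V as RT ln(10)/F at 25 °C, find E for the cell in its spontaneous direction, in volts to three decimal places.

Co³⁺/Co²⁺ is the cathode (higher E°), Cu²⁺/Cu⁺ the anode: E°cell = +1.78 − (+0.17) = +1.61 V, n = 1.
Overall: Co³⁺(aq) + Cu⁺(aq) → Co²⁺(aq) + Cu²⁺(aq)
Q = [Co²⁺]·[Cu²⁺] / ([Co³⁺]·[Cu⁺]); log Q = 4.377.
E = E° − (0.0592/n) log Q = +1.61 − (0.0592/1)(4.377) = +1.351 V.

+1.351 V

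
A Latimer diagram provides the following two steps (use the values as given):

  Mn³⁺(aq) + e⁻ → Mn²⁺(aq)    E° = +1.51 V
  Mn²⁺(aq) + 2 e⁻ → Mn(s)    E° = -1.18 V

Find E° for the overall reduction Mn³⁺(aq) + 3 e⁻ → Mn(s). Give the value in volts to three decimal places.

Standard free energies of sequential steps add: ΔG°₃ = ΔG°₁ + ΔG°₂, so n₃E°₃ = n₁E°₁ + n₂E°₂.
E°₃ = (1×+1.51 + 2×-1.18) / 3 = (-0.850) / 3 = -0.283 V.

-0.283 V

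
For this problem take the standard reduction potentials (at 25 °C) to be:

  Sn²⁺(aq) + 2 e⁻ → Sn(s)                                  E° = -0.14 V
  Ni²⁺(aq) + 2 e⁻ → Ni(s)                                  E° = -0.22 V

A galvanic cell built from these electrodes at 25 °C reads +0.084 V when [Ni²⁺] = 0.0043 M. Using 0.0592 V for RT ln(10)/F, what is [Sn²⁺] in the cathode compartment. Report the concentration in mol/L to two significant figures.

0.0059 M

Sn²⁺/Sn is the cathode, Ni²⁺/Ni the anode: E°cell = +0.08 V, n = 2.
Overall reaction: Sn²⁺(aq) + Ni(s) → Sn(s) + Ni²⁺(aq); Q = [Ni²⁺]^1/[Sn²⁺]^1.
From E = E° − (0.0592/n) log Q: log Q = (E° − E)·n/0.0592 = (+0.08 − (+0.084))·2/0.0592 = -0.1351.
So 1·log[Sn²⁺] = 1·log(0.0043) − log Q = -2.3665 − (-0.1351) = -2.2314; [Sn²⁺] = 10^(-2.2314) ≈ 0.0059 M.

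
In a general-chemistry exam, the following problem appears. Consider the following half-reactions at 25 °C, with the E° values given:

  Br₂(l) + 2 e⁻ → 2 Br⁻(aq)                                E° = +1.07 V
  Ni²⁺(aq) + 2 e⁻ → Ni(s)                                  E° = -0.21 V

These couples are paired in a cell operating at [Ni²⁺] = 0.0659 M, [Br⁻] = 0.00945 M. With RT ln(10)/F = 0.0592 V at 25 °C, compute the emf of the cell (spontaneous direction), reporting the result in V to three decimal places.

+1.435 V

Br₂/Br⁻ is the cathode (higher E°), Ni²⁺/Ni the anode: E°cell = +1.07 − (-0.21) = +1.28 V, n = 2.
Overall: Br₂(l) + Ni(s) → 2 Br⁻(aq) + Ni²⁺(aq)
Q = [Br⁻]^2·[Ni²⁺]; log Q = -5.230.
E = E° − (0.0592/n) log Q = +1.28 − (0.0592/2)(-5.230) = +1.435 V.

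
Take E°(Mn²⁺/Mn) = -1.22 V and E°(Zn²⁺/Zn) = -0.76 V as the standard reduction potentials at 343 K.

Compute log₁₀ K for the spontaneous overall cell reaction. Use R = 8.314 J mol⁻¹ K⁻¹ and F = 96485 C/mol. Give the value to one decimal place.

13.5

Cathode: Zn²⁺/Zn; anode: Mn²⁺/Mn. E°cell = (-0.76) − (-1.22) = +0.46 V, with n = 2.
ΔG° = −nFE° = −RT ln K, so ln K = nFE°/(RT) = (2)(96485)(+0.46) / ((8.314)(343)) = 31.127.
log₁₀ K = 31.127 / ln 10 = 13.5.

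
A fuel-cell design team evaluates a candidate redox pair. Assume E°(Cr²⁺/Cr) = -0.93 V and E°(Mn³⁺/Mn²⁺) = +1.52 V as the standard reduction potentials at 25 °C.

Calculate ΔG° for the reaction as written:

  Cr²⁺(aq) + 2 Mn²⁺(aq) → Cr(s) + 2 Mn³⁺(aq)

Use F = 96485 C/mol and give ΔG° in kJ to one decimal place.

As written, Cr²⁺/Cr is reduced (cathode) and Mn³⁺/Mn²⁺ is oxidised (anode), so E°cell = (-0.93) − (+1.52) = -2.45 V.
Balancing electrons gives n = 2.
ΔG° = −nFE° = −(2)(96485)(-2.45) = 472,777 J = +472.8 kJ.

+472.8 kJ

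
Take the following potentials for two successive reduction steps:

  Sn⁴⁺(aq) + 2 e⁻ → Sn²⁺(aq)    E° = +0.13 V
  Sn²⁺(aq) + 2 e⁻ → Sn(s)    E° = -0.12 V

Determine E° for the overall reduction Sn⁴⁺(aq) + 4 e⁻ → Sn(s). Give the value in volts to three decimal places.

+0.005 V

Adding the free-energy changes (−nFE°) of the two steps gives −n₃FE°₃ = −n₁FE°₁ − n₂FE°₂.
E°₃ = (2×+0.13 + 2×-0.12) / 4 = (+0.020) / 4 = +0.005 V.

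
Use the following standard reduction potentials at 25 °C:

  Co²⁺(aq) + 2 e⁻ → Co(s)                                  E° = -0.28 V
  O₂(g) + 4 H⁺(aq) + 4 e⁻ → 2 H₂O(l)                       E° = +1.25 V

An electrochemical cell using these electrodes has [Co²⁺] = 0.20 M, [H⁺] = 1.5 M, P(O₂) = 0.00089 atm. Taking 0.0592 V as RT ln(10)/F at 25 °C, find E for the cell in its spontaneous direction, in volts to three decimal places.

O₂/H₂O is the cathode (higher E°), Co²⁺/Co the anode: E°cell = +1.25 − (-0.28) = +1.53 V, n = 4.
Overall: O₂(g) + 4 H⁺(aq) + 2 Co(s) → 2 H₂O(l) + 2 Co²⁺(aq)
Q = [Co²⁺]^2 / (P(O₂)·[H⁺]^4); log Q = 0.948.
E = E° − (0.0592/n) log Q = +1.53 − (0.0592/4)(0.948) = +1.516 V.

+1.516 V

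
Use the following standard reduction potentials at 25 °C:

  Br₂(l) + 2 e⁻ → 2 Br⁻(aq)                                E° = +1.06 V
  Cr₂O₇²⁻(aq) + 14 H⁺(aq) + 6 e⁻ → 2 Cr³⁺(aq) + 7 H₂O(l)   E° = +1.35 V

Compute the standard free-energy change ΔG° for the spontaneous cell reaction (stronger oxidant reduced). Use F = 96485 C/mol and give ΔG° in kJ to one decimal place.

-167.9 kJ

Cr₂O₇²⁻/Cr³⁺ (E° = +1.35 V) is the cathode; Br₂/Br⁻ (E° = +1.06 V) is the anode, so E°cell = +0.29 V.
Balancing electrons gives n = 6 (lcm of 6 and 2).
ΔG° = −nFE° = −(6)(96485)(+0.29) = -167,884 J = -167.9 kJ.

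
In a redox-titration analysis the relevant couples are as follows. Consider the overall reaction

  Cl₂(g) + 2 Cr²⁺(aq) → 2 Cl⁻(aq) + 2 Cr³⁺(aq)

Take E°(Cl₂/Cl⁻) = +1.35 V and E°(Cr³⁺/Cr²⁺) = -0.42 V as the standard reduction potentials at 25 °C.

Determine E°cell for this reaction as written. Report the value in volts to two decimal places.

The Cl₂/Cl⁻ couple has the higher reduction potential, so it is the cathode; Cr³⁺/Cr²⁺ is oxidised at the anode.
E°cell = E°(cathode) − E°(anode) = (+1.35) − (-0.42) = +1.77 V.

+1.77 V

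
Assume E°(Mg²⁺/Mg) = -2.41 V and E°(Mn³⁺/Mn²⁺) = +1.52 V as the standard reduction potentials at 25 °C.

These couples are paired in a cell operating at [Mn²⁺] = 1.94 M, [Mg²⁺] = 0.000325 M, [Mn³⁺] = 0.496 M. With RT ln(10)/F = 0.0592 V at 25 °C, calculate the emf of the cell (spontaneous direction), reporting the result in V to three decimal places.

Mn³⁺/Mn²⁺ is the cathode (higher E°), Mg²⁺/Mg the anode: E°cell = +1.52 − (-2.41) = +3.93 V, n = 2.
Overall: 2 Mn³⁺(aq) + Mg(s) → 2 Mn²⁺(aq) + Mg²⁺(aq)
Q = [Mn²⁺]^2·[Mg²⁺] / ([Mn³⁺]^2); log Q = -2.303.
E = E° − (0.0592/n) log Q = +3.93 − (0.0592/2)(-2.303) = +3.998 V.

+3.998 V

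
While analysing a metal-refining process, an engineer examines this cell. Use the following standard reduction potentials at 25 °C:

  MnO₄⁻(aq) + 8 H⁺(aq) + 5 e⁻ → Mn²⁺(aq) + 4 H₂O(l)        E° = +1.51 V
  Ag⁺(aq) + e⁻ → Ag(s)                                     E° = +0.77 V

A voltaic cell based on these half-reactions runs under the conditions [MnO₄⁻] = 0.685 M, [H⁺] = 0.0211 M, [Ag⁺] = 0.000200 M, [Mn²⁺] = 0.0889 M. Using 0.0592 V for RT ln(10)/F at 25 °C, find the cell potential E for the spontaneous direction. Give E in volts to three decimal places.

MnO₄⁻/Mn²⁺ is the cathode (higher E°), Ag⁺/Ag the anode: E°cell = +1.51 − (+0.77) = +0.74 V, n = 5.
Overall: MnO₄⁻(aq) + 8 H⁺(aq) + 5 Ag(s) → Mn²⁺(aq) + 4 H₂O(l) + 5 Ag⁺(aq)
Q = [Mn²⁺]·[Ag⁺]^5 / ([MnO₄⁻]·[H⁺]^8); log Q = -5.976.
E = E° − (0.0592/n) log Q = +0.74 − (0.0592/5)(-5.976) = +0.811 V.

+0.811 V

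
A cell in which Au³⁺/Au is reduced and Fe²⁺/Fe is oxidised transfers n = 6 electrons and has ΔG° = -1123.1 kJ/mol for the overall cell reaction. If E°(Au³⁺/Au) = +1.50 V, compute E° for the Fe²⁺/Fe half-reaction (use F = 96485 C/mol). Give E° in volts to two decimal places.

E°cell = −ΔG°/(nF) = −(-1123.1×10³)/((6)(96485)) = +1.940 V.
Since Au³⁺/Au is the cathode and Fe²⁺/Fe the anode, E°cell = E°(Au³⁺/Au) − E°(Fe²⁺/Fe).
So E°(Fe²⁺/Fe) = E°(Au³⁺/Au) − E°cell = (+1.50) − (+1.940) = -0.44 V.

-0.44 V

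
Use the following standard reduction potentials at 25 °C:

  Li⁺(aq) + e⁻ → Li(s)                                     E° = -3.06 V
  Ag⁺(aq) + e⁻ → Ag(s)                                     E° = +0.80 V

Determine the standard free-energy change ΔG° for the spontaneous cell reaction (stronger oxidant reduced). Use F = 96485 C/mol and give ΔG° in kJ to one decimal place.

-372.4 kJ

Ag⁺/Ag (E° = +0.80 V) is the cathode; Li⁺/Li (E° = -3.06 V) is the anode, so E°cell = +3.86 V.
Balancing electrons gives n = 1 (lcm of 1 and 1).
ΔG° = −nFE° = −(1)(96485)(+3.86) = -372,432 J = -372.4 kJ.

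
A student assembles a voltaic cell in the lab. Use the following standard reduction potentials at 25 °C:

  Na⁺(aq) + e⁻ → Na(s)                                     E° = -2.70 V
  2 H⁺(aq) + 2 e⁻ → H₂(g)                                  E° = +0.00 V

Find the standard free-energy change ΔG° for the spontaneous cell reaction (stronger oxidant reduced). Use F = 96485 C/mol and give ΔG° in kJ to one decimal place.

-521.0 kJ

H⁺/H₂ (E° = +0.00 V) is the cathode; Na⁺/Na (E° = -2.70 V) is the anode, so E°cell = +2.70 V.
Balancing electrons gives n = 2 (lcm of 2 and 1).
ΔG° = −nFE° = −(2)(96485)(+2.70) = -521,019 J = -521.0 kJ.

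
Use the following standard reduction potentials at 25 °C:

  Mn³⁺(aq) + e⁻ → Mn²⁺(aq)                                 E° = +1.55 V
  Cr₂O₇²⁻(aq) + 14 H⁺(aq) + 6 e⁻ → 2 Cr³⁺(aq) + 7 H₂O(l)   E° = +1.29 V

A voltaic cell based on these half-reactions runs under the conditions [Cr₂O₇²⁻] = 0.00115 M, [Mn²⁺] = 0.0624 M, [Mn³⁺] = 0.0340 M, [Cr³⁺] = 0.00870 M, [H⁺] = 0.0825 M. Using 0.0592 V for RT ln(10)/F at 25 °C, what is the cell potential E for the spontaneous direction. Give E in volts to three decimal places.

Mn³⁺/Mn²⁺ is the cathode (higher E°), Cr₂O₇²⁻/Cr³⁺ the anode: E°cell = +1.55 − (+1.29) = +0.26 V, n = 6.
Overall: 6 Mn³⁺(aq) + 2 Cr³⁺(aq) + 7 H₂O(l) → 6 Mn²⁺(aq) + Cr₂O₇²⁻(aq) + 14 H⁺(aq)
Q = [Mn²⁺]^6·[Cr₂O₇²⁻]·[H⁺]^14 / ([Mn³⁺]^6·[Cr³⁺]^2); log Q = -12.406.
E = E° − (0.0592/n) log Q = +0.26 − (0.0592/6)(-12.406) = +0.382 V.

+0.382 V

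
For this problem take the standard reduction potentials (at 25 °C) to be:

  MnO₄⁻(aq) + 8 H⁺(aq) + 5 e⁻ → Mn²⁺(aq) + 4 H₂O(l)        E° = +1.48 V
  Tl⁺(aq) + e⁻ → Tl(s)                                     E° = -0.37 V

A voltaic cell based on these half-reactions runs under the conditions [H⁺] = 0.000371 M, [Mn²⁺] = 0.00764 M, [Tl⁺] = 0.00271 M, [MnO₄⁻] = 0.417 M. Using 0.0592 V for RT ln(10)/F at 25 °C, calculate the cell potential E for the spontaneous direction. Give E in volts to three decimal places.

MnO₄⁻/Mn²⁺ is the cathode (higher E°), Tl⁺/Tl the anode: E°cell = +1.48 − (-0.37) = +1.85 V, n = 5.
Overall: MnO₄⁻(aq) + 8 H⁺(aq) + 5 Tl(s) → Mn²⁺(aq) + 4 H₂O(l) + 5 Tl⁺(aq)
Q = [Mn²⁺]·[Tl⁺]^5 / ([MnO₄⁻]·[H⁺]^8); log Q = 12.873.
E = E° − (0.0592/n) log Q = +1.85 − (0.0592/5)(12.873) = +1.698 V.

+1.698 V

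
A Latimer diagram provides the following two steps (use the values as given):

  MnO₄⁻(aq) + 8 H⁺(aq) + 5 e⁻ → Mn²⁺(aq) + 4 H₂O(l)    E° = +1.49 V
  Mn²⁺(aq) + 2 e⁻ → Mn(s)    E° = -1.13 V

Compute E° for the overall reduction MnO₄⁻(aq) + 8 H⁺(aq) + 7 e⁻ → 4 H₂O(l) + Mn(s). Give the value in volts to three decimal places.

+0.741 V

Adding the free-energy changes (−nFE°) of the two steps gives −n₃FE°₃ = −n₁FE°₁ − n₂FE°₂.
E°₃ = (5×+1.49 + 2×-1.13) / 7 = (+5.190) / 7 = +0.741 V.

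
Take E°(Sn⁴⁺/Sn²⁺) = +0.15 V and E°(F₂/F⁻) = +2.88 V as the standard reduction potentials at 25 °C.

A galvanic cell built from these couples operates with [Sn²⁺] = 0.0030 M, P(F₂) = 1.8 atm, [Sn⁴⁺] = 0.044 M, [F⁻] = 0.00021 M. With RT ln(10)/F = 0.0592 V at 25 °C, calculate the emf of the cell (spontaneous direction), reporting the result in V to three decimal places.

F₂/F⁻ is the cathode (higher E°), Sn⁴⁺/Sn²⁺ the anode: E°cell = +2.88 − (+0.15) = +2.73 V, n = 2.
Overall: F₂(g) + Sn²⁺(aq) → 2 F⁻(aq) + Sn⁴⁺(aq)
Q = [F⁻]^2·[Sn⁴⁺] / (P(F₂)·[Sn²⁺]); log Q = -6.445.
E = E° − (0.0592/n) log Q = +2.73 − (0.0592/2)(-6.445) = +2.921 V.

+2.921 V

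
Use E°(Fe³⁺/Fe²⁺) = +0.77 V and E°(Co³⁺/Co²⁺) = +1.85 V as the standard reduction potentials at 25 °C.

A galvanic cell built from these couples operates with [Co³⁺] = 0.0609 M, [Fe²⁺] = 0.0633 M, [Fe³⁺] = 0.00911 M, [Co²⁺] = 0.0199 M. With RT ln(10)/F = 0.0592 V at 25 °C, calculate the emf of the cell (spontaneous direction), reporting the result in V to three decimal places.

Co³⁺/Co²⁺ is the cathode (higher E°), Fe³⁺/Fe²⁺ the anode: E°cell = +1.85 − (+0.77) = +1.08 V, n = 1.
Overall: Co³⁺(aq) + Fe²⁺(aq) → Co²⁺(aq) + Fe³⁺(aq)
Q = [Co²⁺]·[Fe³⁺] / ([Co³⁺]·[Fe²⁺]); log Q = -1.328.
E = E° − (0.0592/n) log Q = +1.08 − (0.0592/1)(-1.328) = +1.159 V.

+1.159 V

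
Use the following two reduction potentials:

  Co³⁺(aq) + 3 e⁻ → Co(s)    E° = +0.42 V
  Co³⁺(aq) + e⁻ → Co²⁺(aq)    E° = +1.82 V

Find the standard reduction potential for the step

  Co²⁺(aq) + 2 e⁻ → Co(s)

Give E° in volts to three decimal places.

-0.280 V

Sequential free energies add, so n₃E°₃ = n₁E°₁ + n₂E°₂.
With n₃ = 3, and the known step contributing 1×(+1.82) V, the unknown satisfies 2·E° = 3×(+0.42) − 1×(+1.82) = -0.560.
E° = -0.560 / 2 = -0.280 V.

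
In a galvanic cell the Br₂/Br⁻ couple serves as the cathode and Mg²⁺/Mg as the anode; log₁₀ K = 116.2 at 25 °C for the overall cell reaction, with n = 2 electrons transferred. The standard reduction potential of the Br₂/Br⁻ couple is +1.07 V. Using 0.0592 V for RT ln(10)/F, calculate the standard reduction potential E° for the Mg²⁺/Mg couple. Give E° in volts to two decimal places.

E°cell = (0.0592/n)·log K = (0.0592/2)(116.2) = +3.440 V.
Since Br₂/Br⁻ is the cathode and Mg²⁺/Mg the anode, E°cell = E°(Br₂/Br⁻) − E°(Mg²⁺/Mg).
So E°(Mg²⁺/Mg) = E°(Br₂/Br⁻) − E°cell = (+1.07) − (+3.440) = -2.37 V.

-2.37 V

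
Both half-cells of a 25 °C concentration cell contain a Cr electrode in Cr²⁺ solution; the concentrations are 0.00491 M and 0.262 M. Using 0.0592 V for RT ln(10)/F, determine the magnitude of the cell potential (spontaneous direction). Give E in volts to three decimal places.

For a concentration cell E°cell = 0. The 0.262 M side is the cathode (reduction is favoured where [Cr²⁺] is higher).
With n = 2, E = −(0.0592/2) log([Cr²⁺]ₐₙ/[Cr²⁺]꜀ₐₜ) = −(0.0592/2) log(0.00491/0.262) = −(0.0592/2)(-1.727) = +0.051 V.

+0.051 V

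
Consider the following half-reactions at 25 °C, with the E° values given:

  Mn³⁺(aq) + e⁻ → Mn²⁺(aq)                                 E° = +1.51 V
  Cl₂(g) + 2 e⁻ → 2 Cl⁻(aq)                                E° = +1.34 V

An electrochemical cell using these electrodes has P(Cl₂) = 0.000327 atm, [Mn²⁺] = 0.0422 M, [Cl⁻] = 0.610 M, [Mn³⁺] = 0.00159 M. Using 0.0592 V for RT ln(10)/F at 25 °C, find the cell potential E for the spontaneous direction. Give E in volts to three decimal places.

Mn³⁺/Mn²⁺ is the cathode (higher E°), Cl₂/Cl⁻ the anode: E°cell = +1.51 − (+1.34) = +0.17 V, n = 2.
Overall: 2 Mn³⁺(aq) + 2 Cl⁻(aq) → 2 Mn²⁺(aq) + Cl₂(g)
Q = [Mn²⁺]^2·P(Cl₂) / ([Mn³⁺]^2·[Cl⁻]^2); log Q = -0.208.
E = E° − (0.0592/n) log Q = +0.17 − (0.0592/2)(-0.208) = +0.176 V.

+0.176 V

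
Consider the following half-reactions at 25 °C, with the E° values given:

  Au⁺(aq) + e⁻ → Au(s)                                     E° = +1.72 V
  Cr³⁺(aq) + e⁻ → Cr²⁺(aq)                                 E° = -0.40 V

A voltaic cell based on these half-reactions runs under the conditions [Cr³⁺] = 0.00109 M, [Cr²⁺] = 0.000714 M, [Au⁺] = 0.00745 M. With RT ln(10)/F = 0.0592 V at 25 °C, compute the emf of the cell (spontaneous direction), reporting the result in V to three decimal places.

Au⁺/Au is the cathode (higher E°), Cr³⁺/Cr²⁺ the anode: E°cell = +1.72 − (-0.40) = +2.12 V, n = 1.
Overall: Au⁺(aq) + Cr²⁺(aq) → Au(s) + Cr³⁺(aq)
Q = [Cr³⁺] / ([Au⁺]·[Cr²⁺]); log Q = 2.312.
E = E° − (0.0592/n) log Q = +2.12 − (0.0592/1)(2.312) = +1.983 V.

+1.983 V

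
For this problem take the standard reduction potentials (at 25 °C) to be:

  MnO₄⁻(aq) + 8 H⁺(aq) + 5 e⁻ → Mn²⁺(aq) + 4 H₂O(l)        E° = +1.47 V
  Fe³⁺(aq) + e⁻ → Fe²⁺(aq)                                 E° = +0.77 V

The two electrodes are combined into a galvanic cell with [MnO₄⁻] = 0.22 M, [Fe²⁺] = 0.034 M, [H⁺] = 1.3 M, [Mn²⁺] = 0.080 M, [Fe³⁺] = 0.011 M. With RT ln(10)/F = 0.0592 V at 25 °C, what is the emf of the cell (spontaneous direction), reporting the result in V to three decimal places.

MnO₄⁻/Mn²⁺ is the cathode (higher E°), Fe³⁺/Fe²⁺ the anode: E°cell = +1.47 − (+0.77) = +0.70 V, n = 5.
Overall: MnO₄⁻(aq) + 8 H⁺(aq) + 5 Fe²⁺(aq) → Mn²⁺(aq) + 4 H₂O(l) + 5 Fe³⁺(aq)
Q = [Mn²⁺]·[Fe³⁺]^5 / ([MnO₄⁻]·[H⁺]^8·[Fe²⁺]^5); log Q = -3.801.
E = E° − (0.0592/n) log Q = +0.70 − (0.0592/5)(-3.801) = +0.745 V.

+0.745 V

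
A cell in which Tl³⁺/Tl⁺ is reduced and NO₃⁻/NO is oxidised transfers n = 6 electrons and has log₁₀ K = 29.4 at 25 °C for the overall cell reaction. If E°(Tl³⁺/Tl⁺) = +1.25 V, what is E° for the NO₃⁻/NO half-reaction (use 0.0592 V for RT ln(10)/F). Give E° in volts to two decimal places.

+0.96 V

E°cell = (0.0592/n)·log K = (0.0592/6)(29.4) = +0.290 V.
Since Tl³⁺/Tl⁺ is the cathode and NO₃⁻/NO the anode, E°cell = E°(Tl³⁺/Tl⁺) − E°(NO₃⁻/NO).
So E°(NO₃⁻/NO) = E°(Tl³⁺/Tl⁺) − E°cell = (+1.25) − (+0.290) = +0.96 V.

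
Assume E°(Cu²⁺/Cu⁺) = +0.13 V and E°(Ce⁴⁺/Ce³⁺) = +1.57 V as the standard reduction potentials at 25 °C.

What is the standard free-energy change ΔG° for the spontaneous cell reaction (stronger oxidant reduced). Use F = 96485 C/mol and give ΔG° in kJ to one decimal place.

-138.9 kJ

Ce⁴⁺/Ce³⁺ (E° = +1.57 V) is the cathode; Cu²⁺/Cu⁺ (E° = +0.13 V) is the anode, so E°cell = +1.44 V.
Balancing electrons gives n = 1 (lcm of 1 and 1).
ΔG° = −nFE° = −(1)(96485)(+1.44) = -138,938 J = -138.9 kJ.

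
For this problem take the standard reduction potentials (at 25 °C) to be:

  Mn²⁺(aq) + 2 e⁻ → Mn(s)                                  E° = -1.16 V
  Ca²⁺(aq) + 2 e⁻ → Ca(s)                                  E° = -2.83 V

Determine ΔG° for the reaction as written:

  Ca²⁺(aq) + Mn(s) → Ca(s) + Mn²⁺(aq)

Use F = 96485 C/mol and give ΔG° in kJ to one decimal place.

As written, Ca²⁺/Ca is reduced (cathode) and Mn²⁺/Mn is oxidised (anode), so E°cell = (-2.83) − (-1.16) = -1.67 V.
Balancing electrons gives n = 2.
ΔG° = −nFE° = −(2)(96485)(-1.67) = 322,260 J = +322.3 kJ.

+322.3 kJ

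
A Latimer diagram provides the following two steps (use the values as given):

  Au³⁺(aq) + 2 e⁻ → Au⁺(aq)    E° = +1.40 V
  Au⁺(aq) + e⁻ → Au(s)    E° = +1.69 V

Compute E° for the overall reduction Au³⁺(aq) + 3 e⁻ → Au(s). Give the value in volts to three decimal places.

Standard free energies of sequential steps add: ΔG°₃ = ΔG°₁ + ΔG°₂, so n₃E°₃ = n₁E°₁ + n₂E°₂.
E°₃ = (2×+1.40 + 1×+1.69) / 3 = (+4.490) / 3 = +1.497 V.

+1.497 V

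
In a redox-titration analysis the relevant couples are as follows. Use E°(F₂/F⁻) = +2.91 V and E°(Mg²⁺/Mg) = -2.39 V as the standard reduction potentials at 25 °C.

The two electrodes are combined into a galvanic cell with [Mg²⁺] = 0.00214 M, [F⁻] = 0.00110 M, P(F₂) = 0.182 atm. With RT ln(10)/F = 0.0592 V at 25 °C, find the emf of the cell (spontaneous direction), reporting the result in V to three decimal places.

+5.532 V

F₂/F⁻ is the cathode (higher E°), Mg²⁺/Mg the anode: E°cell = +2.91 − (-2.39) = +5.30 V, n = 2.
Overall: F₂(g) + Mg(s) → 2 F⁻(aq) + Mg²⁺(aq)
Q = [F⁻]^2·[Mg²⁺] / (P(F₂)); log Q = -7.847.
E = E° − (0.0592/n) log Q = +5.30 − (0.0592/2)(-7.847) = +5.532 V.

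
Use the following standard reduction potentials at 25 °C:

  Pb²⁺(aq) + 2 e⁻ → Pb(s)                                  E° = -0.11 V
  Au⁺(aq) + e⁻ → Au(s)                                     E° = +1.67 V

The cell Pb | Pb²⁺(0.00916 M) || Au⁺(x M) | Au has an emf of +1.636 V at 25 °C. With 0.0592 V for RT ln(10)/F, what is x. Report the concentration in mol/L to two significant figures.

0.00035 M

Au⁺/Au is the cathode, Pb²⁺/Pb the anode: E°cell = +1.78 V, n = 2.
Overall reaction: 2 Au⁺(aq) + Pb(s) → 2 Au(s) + Pb²⁺(aq); Q = [Pb²⁺]^1/[Au⁺]^2.
From E = E° − (0.0592/n) log Q: log Q = (E° − E)·n/0.0592 = (+1.78 − (+1.636))·2/0.0592 = 4.8649.
So 2·log[Au⁺] = 1·log(0.00916) − log Q = -2.0381 − (4.8649) = -6.9030; log[Au⁺] = -6.9030 / 2 = -3.4515; [Au⁺] = 10^(-3.4515) ≈ 0.00035 M.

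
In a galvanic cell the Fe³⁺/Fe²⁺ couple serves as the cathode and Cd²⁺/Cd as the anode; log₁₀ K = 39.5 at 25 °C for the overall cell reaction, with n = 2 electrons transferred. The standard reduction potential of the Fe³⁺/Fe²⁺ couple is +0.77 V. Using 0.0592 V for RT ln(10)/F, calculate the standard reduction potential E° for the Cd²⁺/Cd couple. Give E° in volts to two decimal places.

E°cell = (0.0592/n)·log K = (0.0592/2)(39.5) = +1.169 V.
Since Fe³⁺/Fe²⁺ is the cathode and Cd²⁺/Cd the anode, E°cell = E°(Fe³⁺/Fe²⁺) − E°(Cd²⁺/Cd).
So E°(Cd²⁺/Cd) = E°(Fe³⁺/Fe²⁺) − E°cell = (+0.77) − (+1.169) = -0.40 V.

-0.40 V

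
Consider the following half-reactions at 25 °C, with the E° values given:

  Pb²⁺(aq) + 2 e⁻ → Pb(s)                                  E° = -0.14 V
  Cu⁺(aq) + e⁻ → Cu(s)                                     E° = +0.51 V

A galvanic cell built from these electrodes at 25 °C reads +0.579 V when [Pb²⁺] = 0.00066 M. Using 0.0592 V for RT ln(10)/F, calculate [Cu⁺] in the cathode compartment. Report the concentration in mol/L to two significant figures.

0.0016 M

Cu⁺/Cu is the cathode, Pb²⁺/Pb the anode: E°cell = +0.65 V, n = 2.
Overall reaction: 2 Cu⁺(aq) + Pb(s) → 2 Cu(s) + Pb²⁺(aq); Q = [Pb²⁺]^1/[Cu⁺]^2.
From E = E° − (0.0592/n) log Q: log Q = (E° − E)·n/0.0592 = (+0.65 − (+0.579))·2/0.0592 = 2.3986.
So 2·log[Cu⁺] = 1·log(0.00066) − log Q = -3.1805 − (2.3986) = -5.5791; log[Cu⁺] = -5.5791 / 2 = -2.7896; [Cu⁺] = 10^(-2.7896) ≈ 0.0016 M.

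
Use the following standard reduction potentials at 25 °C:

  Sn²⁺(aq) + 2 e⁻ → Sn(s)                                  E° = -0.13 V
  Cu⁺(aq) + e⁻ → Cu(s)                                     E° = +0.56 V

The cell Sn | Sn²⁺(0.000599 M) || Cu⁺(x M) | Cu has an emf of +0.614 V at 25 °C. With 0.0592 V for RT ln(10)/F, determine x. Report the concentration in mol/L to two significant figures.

Cu⁺/Cu is the cathode, Sn²⁺/Sn the anode: E°cell = +0.69 V, n = 2.
Overall reaction: 2 Cu⁺(aq) + Sn(s) → 2 Cu(s) + Sn²⁺(aq); Q = [Sn²⁺]^1/[Cu⁺]^2.
From E = E° − (0.0592/n) log Q: log Q = (E° − E)·n/0.0592 = (+0.69 − (+0.614))·2/0.0592 = 2.5676.
So 2·log[Cu⁺] = 1·log(0.000599) − log Q = -3.2226 − (2.5676) = -5.7902; log[Cu⁺] = -5.7902 / 2 = -2.8951; [Cu⁺] = 10^(-2.8951) ≈ 0.0013 M.

0.0013 M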